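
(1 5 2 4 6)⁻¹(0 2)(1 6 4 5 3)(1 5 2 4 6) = (0 4)(1 6 2 3 5)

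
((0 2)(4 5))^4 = ()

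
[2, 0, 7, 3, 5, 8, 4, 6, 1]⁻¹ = [1, 8, 0, 3, 6, 4, 7, 2, 5]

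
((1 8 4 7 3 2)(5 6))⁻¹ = (1 2 3 7 4 8)(5 6)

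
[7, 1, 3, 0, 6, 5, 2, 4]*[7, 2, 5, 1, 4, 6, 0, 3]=[3, 2, 1, 7, 0, 6, 5, 4]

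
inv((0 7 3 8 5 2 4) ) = (0 4 2 5 8 3 7) 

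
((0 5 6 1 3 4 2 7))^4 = (0 3)(1 7)(2 6)(4 5)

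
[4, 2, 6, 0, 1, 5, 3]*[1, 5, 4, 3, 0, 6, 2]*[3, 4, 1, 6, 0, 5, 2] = [3, 0, 1, 4, 5, 2, 6]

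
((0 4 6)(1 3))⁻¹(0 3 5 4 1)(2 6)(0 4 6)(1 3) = (0 2)(1 5 6 3 4)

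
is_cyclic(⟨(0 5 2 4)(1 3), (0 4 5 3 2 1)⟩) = no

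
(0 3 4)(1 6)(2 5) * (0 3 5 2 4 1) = (0 5 4 3 1 6)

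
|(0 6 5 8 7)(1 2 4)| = 15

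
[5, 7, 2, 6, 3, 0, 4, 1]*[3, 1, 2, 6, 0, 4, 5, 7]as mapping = [0→4, 1→7, 2→2, 3→5, 4→6, 5→3, 6→0, 7→1]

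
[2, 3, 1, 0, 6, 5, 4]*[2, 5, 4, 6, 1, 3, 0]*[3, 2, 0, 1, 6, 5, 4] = [6, 4, 5, 0, 3, 1, 2]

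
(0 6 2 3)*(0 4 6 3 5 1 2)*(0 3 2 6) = (0 2 5 1 6 3 4)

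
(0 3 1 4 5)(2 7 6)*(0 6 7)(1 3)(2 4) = (0 1 2)(4 5 6)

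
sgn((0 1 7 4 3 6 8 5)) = -1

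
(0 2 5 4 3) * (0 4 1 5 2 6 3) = (0 6 3 4)(1 5)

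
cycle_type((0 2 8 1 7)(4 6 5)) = 3.5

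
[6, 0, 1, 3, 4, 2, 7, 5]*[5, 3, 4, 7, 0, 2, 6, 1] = [6, 5, 3, 7, 0, 4, 1, 2]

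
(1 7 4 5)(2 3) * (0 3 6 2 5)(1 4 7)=(0 3 5 4)(2 6)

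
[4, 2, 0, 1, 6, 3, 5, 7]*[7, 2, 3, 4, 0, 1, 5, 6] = [0, 3, 7, 2, 5, 4, 1, 6]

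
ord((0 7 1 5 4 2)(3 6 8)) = 6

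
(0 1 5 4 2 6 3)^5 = (0 6 4 1 3 2 5)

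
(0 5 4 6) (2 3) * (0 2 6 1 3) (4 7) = (0 5 7 4 1 3 6 2) 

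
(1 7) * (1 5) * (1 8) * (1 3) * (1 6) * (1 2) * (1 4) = (1 7 5 8 3 6 2 4)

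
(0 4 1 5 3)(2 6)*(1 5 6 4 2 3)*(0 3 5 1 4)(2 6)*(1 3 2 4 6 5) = (0 5 6 1 4 3 2)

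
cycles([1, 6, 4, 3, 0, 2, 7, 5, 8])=(0 1 6 7 5 2 4)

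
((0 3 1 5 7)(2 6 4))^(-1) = (0 7 5 1 3)(2 4 6)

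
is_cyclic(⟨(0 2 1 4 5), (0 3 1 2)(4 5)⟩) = no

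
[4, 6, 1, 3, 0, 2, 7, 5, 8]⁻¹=[4, 2, 5, 3, 0, 7, 1, 6, 8]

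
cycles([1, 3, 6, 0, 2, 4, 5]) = (0 1 3)(2 6 5 4)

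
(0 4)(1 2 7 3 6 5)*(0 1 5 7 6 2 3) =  (0 4 1 3 2 6 7)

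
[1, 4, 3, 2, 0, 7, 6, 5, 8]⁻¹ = [4, 0, 3, 2, 1, 7, 6, 5, 8]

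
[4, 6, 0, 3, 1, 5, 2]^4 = [2, 4, 6, 3, 0, 5, 1]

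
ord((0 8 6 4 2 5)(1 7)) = 6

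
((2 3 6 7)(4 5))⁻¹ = (2 7 6 3)(4 5)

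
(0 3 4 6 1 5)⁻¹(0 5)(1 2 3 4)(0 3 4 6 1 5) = (0 3)(2 4 6 5)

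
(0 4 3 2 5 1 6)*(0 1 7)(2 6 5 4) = (0 2 4 3 6 1 5 7)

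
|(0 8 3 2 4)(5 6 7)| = 15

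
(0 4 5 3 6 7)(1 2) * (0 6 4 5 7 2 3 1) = (0 5 1 3 4 7 6 2)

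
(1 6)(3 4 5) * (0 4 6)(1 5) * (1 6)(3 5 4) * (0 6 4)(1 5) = (0 3 5 1 6)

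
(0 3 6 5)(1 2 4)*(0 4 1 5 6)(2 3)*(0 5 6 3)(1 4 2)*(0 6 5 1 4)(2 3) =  (0 4 5 3 1 6 2)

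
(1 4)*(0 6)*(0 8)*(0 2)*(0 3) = (0 6 8 2 3)(1 4)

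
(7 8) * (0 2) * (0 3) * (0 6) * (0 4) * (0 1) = (0 2 3 6 4 1)(7 8)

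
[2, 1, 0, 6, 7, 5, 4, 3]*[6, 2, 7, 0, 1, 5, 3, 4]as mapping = [0→7, 1→2, 2→6, 3→3, 4→4, 5→5, 6→1, 7→0]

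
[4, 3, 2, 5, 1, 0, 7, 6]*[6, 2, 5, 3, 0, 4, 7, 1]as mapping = [0→0, 1→3, 2→5, 3→4, 4→2, 5→6, 6→1, 7→7]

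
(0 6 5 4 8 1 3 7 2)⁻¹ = (0 2 7 3 1 8 4 5 6)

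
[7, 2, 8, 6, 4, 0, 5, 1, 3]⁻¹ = [5, 7, 1, 8, 4, 6, 3, 0, 2]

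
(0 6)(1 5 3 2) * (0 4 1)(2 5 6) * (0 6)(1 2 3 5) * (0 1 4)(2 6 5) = (0 3 4 6)(2 5)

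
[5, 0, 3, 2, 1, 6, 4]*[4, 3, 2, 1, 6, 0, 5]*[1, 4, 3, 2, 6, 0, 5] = [1, 6, 4, 3, 2, 0, 5]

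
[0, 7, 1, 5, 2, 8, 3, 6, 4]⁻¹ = [0, 2, 4, 6, 8, 3, 7, 1, 5]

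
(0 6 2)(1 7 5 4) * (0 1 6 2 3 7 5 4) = (0 2 1 5)(3 7 4 6)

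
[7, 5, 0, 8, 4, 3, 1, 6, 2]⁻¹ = [2, 6, 8, 5, 4, 1, 7, 0, 3]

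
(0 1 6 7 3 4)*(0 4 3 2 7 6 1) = (2 7)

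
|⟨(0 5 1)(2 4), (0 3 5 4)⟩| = 720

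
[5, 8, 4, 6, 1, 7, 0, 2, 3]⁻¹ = [6, 4, 7, 8, 2, 0, 3, 5, 1]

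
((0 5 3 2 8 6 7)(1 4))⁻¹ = (0 7 6 8 2 3 5)(1 4)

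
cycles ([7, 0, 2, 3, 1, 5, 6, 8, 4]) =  (0 7 8 4 1)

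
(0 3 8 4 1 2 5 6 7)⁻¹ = (0 7 6 5 2 1 4 8 3)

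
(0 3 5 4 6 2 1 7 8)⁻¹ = (0 8 7 1 2 6 4 5 3)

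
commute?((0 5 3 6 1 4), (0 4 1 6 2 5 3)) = no:(0 5 3 6 1 4) * (0 4 1 6 2 5 3) = (0 3 2 5), (0 4 1 6 2 5 3) * (0 5 3 6 1 4) = (2 3 5 6)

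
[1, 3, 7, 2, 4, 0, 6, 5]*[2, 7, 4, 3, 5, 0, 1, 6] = [7, 3, 6, 4, 5, 2, 1, 0]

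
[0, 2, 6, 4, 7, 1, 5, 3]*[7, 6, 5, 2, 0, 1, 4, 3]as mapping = [0→7, 1→5, 2→4, 3→0, 4→3, 5→6, 6→1, 7→2]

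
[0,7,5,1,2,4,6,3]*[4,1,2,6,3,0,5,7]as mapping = [0→4,1→7,2→0,3→1,4→2,5→3,6→5,7→6]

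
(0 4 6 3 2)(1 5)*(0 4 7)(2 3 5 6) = (0 7)(1 6 5)(2 4)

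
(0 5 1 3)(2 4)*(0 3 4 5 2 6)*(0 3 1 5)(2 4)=(0 4 6 3 1 2)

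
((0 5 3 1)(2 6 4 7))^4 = ()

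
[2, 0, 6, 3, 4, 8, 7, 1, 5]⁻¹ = [1, 7, 0, 3, 4, 8, 2, 6, 5]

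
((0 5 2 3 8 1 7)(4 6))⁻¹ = (0 7 1 8 3 2 5)(4 6)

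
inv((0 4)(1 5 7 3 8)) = (0 4)(1 8 3 7 5)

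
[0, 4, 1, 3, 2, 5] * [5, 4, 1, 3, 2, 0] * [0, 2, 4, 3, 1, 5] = [5, 4, 1, 3, 2, 0]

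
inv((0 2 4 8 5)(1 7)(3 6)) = (0 5 8 4 2)(1 7)(3 6)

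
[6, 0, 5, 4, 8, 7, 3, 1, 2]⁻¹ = [1, 7, 8, 6, 3, 2, 0, 5, 4]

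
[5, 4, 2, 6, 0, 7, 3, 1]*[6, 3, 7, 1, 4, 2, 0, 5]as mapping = [0→2, 1→4, 2→7, 3→0, 4→6, 5→5, 6→1, 7→3]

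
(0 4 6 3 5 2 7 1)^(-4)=(0 5)(1 3)(2 4)(6 7)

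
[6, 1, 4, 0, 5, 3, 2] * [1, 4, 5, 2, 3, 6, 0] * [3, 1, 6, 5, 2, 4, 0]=[3, 2, 5, 1, 0, 6, 4]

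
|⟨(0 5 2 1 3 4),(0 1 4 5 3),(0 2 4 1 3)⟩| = 720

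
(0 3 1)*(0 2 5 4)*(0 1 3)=(1 2 5 4)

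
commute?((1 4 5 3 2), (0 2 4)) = no:(1 4 5 3 2) * (0 2 4) = (0 2 1)(3 4 5), (0 2 4) * (1 4 5 3 2) = (0 1 4)(2 5 3)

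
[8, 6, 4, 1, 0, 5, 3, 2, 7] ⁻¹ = [4, 3, 7, 6, 2, 5, 1, 8, 0] 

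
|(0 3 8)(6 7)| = 6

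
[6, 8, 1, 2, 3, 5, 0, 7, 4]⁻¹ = [6, 2, 3, 4, 8, 5, 0, 7, 1]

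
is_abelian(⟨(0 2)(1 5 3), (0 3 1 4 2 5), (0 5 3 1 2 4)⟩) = no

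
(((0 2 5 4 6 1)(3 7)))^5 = (0 1 6 4 5 2)(3 7)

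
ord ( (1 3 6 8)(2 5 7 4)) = 4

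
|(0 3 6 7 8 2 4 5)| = 8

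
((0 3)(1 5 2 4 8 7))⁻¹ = (0 3)(1 7 8 4 2 5)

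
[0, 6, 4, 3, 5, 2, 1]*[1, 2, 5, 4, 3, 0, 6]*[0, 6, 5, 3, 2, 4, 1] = [6, 1, 3, 2, 0, 4, 5]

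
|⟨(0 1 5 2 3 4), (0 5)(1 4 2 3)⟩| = 720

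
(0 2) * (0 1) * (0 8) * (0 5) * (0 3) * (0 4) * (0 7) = (0 2 1 8 5 3 4 7)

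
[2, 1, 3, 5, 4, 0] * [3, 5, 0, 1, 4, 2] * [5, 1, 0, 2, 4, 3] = [5, 3, 1, 0, 4, 2]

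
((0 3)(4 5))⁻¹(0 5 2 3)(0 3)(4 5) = (0 3 4 2)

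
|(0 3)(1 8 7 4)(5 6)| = 4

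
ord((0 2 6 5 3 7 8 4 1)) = 9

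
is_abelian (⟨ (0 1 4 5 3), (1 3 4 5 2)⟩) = no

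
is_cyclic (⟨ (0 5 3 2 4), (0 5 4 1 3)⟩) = no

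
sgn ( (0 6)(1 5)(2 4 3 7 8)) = 1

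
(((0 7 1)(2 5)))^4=(0 7 1)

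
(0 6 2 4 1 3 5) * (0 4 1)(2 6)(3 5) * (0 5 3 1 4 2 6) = (0 6)(1 3)(2 4 5)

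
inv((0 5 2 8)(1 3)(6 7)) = (0 8 2 5)(1 3)(6 7)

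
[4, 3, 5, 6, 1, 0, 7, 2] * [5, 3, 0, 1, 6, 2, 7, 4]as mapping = [0→6, 1→1, 2→2, 3→7, 4→3, 5→5, 6→4, 7→0]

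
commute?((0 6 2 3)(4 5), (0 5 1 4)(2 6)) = no:(0 6 2 3)(4 5) * (0 5 1 4)(2 6) = (0 2 3 5)(1 4), (0 5 1 4)(2 6) * (0 6 2 3)(4 5) = (0 4 6 3)(1 5)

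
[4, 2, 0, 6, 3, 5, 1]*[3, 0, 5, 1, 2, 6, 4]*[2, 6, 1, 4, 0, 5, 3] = [1, 5, 4, 0, 6, 3, 2]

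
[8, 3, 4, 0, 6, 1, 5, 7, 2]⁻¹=[3, 5, 8, 1, 2, 6, 4, 7, 0]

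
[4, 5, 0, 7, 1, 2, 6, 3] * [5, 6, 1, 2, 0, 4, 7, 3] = [0, 4, 5, 3, 6, 1, 7, 2]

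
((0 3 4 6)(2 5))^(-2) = (0 4)(3 6)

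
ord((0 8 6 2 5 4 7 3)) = 8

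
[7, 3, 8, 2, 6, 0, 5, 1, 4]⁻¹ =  [5, 7, 3, 1, 8, 6, 4, 0, 2]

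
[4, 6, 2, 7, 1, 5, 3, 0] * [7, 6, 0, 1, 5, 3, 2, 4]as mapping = [0→5, 1→2, 2→0, 3→4, 4→6, 5→3, 6→1, 7→7]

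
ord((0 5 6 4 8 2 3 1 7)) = 9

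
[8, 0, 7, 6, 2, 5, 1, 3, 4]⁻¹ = [1, 6, 4, 7, 8, 5, 3, 2, 0]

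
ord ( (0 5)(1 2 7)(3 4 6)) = 6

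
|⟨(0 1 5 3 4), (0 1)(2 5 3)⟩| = 720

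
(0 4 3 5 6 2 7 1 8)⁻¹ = (0 8 1 7 2 6 5 3 4)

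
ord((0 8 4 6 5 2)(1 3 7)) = 6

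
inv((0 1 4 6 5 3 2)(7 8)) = (0 2 3 5 6 4 1)(7 8)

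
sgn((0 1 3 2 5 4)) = -1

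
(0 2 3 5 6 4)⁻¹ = (0 4 6 5 3 2)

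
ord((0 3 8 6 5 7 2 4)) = 8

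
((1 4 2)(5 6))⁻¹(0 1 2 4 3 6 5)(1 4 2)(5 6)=(0 4 1 2 3 5 6)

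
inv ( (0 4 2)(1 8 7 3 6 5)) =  (0 2 4)(1 5 6 3 7 8)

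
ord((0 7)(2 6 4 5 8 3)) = 6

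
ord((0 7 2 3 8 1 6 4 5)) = 9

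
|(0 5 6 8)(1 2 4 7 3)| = 20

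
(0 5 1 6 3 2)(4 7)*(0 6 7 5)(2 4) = (1 7 2 6 3 4 5)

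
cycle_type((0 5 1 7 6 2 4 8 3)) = 9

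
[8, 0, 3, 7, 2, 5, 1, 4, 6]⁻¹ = [1, 6, 4, 2, 7, 5, 8, 3, 0]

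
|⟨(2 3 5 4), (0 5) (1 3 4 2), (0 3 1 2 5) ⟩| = 720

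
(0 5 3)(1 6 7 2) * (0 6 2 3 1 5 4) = (0 4)(1 2 5)(3 6 7)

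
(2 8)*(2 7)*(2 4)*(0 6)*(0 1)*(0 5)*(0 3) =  (0 6 1 5 3)(2 8 7 4)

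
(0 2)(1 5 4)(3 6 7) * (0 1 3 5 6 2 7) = (0 7 5 4 3 2 1 6)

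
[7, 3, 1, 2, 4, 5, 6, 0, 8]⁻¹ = [7, 2, 3, 1, 4, 5, 6, 0, 8]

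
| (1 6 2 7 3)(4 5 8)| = 15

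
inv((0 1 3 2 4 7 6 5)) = (0 5 6 7 4 2 3 1)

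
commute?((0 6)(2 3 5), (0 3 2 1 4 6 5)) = no:(0 6)(2 3 5) * (0 3 2 1 4 6 5) = (0 5 1 4 6 3), (0 3 2 1 4 6 5) * (0 6)(2 3 5) = (0 5 6 2 1 4)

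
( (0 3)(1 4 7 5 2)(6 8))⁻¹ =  (0 3)(1 2 5 7 4)(6 8)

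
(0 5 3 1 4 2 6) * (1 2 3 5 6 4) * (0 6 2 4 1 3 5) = (0 2 1 3 4 5)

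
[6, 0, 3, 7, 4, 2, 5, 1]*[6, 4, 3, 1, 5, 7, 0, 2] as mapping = [0→0, 1→6, 2→1, 3→2, 4→5, 5→3, 6→7, 7→4] 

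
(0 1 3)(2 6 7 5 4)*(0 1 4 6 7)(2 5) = (0 4 5 6)(1 3)(2 7)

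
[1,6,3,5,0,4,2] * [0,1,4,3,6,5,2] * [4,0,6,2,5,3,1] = [0,6,2,3,4,1,5]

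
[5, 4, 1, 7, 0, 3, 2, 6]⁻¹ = [4, 2, 6, 5, 1, 0, 7, 3]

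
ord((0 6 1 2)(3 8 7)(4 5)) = 12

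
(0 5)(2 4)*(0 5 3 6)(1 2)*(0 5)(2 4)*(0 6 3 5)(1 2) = (0 5 6)(1 4 2)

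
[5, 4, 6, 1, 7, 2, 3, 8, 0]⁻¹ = [8, 3, 5, 6, 1, 0, 2, 4, 7]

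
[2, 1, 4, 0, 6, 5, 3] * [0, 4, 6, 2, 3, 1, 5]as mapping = [0→6, 1→4, 2→3, 3→0, 4→5, 5→1, 6→2]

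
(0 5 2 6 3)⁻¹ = (0 3 6 2 5)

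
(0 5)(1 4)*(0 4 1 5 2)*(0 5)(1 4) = (0 2 5 1 4)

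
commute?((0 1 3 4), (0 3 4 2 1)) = no:(0 1 3 4)*(0 3 4 2 1) = (1 4 3 2), (0 3 4 2 1)*(0 1 3 4) = (0 4 2 3)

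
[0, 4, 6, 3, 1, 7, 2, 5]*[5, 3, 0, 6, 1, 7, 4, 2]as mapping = [0→5, 1→1, 2→4, 3→6, 4→3, 5→2, 6→0, 7→7]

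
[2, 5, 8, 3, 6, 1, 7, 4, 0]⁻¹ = [8, 5, 0, 3, 7, 1, 4, 6, 2]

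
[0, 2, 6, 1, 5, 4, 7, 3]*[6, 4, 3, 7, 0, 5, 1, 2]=[6, 3, 1, 4, 5, 0, 2, 7]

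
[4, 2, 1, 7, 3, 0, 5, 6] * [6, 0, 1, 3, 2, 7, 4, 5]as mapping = [0→2, 1→1, 2→0, 3→5, 4→3, 5→6, 6→7, 7→4]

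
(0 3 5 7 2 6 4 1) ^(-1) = (0 1 4 6 2 7 5 3) 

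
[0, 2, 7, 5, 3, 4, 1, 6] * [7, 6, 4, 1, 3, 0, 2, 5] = [7, 4, 5, 0, 1, 3, 6, 2]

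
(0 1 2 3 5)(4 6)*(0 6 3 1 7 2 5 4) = (0 7 2 1 5 6)(3 4)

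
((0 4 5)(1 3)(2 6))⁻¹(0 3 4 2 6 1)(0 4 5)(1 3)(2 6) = (1 5 6 2 3 4)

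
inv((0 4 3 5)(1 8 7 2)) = (0 5 3 4)(1 2 7 8)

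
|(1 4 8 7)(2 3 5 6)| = 4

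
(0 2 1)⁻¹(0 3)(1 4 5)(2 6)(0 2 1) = (0 4 5)(1 6)(2 3)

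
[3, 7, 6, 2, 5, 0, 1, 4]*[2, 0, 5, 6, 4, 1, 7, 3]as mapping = [0→6, 1→3, 2→7, 3→5, 4→1, 5→2, 6→0, 7→4]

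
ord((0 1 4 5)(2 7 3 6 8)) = 20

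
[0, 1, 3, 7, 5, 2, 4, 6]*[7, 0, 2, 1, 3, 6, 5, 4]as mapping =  [0→7, 1→0, 2→1, 3→4, 4→6, 5→2, 6→3, 7→5]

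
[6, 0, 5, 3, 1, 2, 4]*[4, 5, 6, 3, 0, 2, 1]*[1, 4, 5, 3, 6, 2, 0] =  [4, 6, 5, 3, 2, 0, 1]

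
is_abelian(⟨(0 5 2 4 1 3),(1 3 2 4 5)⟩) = no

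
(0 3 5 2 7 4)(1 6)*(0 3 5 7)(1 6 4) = (0 5 2)(1 4 3 7)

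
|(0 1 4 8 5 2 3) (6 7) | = 14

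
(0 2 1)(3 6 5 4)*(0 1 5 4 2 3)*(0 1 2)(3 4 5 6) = (0 4 1 2 6 5)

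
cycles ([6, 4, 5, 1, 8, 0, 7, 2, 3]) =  (0 6 7 2 5)(1 4 8 3)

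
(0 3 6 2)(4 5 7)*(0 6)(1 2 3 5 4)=(0 5 7 1 2 6 3)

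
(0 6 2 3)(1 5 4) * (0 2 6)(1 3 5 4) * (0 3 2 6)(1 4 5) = (0 3 6)(1 5 4 2)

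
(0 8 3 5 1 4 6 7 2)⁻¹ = (0 2 7 6 4 1 5 3 8)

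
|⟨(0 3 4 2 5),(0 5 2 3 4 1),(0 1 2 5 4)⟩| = 720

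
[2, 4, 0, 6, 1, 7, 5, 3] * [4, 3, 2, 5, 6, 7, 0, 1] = [2, 6, 4, 0, 3, 1, 7, 5]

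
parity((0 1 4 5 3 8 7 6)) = odd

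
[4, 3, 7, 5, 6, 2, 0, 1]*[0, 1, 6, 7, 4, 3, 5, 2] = [4, 7, 2, 3, 5, 6, 0, 1]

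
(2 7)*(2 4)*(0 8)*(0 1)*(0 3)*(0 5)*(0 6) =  (0 8 1 3 5 6)(2 7 4)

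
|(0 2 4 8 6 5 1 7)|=8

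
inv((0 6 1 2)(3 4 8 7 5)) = (0 2 1 6)(3 5 7 8 4)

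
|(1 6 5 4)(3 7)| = 4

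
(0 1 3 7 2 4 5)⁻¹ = (0 5 4 2 7 3 1)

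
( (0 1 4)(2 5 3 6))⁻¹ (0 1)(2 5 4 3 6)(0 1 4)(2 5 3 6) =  (0 6 2 5 3)(1 4)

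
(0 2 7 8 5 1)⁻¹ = (0 1 5 8 7 2)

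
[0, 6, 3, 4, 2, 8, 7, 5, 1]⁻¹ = [0, 8, 4, 2, 3, 7, 1, 6, 5]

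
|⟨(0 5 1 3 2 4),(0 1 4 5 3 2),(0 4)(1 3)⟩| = 720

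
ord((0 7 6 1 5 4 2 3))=8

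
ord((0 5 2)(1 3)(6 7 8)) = 6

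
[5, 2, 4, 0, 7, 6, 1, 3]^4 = [2, 3, 0, 1, 5, 4, 7, 6]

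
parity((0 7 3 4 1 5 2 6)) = odd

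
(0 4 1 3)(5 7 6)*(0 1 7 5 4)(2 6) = (1 3)(2 6 4 7)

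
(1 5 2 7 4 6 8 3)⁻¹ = (1 3 8 6 4 7 2 5)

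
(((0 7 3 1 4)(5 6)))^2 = (0 3 4 7 1)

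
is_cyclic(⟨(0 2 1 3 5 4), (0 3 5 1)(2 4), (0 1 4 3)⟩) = no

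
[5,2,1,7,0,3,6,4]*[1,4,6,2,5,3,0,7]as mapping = [0→3,1→6,2→4,3→7,4→1,5→2,6→0,7→5]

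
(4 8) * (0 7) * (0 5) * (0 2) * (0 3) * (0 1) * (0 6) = (0 7 5 2 3 1 6)(4 8)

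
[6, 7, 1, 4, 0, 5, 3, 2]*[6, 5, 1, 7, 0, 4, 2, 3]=[2, 3, 5, 0, 6, 4, 7, 1]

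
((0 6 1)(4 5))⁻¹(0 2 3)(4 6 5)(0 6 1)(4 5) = (1 4 5)(2 3 6)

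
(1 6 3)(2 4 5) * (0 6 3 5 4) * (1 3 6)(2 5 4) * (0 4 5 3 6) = (0 1)(2 4)(3 6 5)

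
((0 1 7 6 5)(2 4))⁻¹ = (0 5 6 7 1)(2 4)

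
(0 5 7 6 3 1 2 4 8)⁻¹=(0 8 4 2 1 3 6 7 5)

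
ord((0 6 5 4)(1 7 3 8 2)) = 20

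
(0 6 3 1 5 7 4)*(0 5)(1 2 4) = (0 6 3 2 4 5 7 1)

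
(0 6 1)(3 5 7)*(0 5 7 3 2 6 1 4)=(0 1 5 3 7 2 6 4)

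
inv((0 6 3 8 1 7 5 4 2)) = (0 2 4 5 7 1 8 3 6)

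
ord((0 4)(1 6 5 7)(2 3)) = 4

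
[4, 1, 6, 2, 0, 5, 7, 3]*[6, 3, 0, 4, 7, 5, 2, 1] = [7, 3, 2, 0, 6, 5, 1, 4]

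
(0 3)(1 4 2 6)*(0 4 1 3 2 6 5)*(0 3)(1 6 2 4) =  (0 4 2 5 3 1 6)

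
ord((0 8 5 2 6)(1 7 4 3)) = 20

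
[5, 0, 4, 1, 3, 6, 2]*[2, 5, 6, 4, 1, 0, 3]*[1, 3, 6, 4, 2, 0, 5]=[1, 6, 3, 0, 2, 4, 5]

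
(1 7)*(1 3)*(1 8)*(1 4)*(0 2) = (0 2)(1 7 3 8 4)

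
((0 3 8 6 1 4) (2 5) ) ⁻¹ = (0 4 1 6 8 3) (2 5) 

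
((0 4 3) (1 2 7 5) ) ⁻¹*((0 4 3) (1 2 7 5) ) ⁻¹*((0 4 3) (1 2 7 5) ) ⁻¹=(1 2 7 5) 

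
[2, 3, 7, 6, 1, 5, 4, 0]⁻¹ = [7, 4, 0, 1, 6, 5, 3, 2]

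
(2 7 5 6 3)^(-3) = (2 5 3 7 6)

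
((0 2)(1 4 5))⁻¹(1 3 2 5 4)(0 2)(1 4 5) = (0 1 5 4 3)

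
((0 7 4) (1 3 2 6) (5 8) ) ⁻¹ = (0 4 7) (1 6 2 3) (5 8) 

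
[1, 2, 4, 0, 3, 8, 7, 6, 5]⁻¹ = [3, 0, 1, 4, 2, 8, 7, 6, 5]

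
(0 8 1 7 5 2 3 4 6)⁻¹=(0 6 4 3 2 5 7 1 8)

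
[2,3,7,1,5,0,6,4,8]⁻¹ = [5,3,0,1,7,4,6,2,8]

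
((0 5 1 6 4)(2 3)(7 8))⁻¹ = (0 4 6 1 5)(2 3)(7 8)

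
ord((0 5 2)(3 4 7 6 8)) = 15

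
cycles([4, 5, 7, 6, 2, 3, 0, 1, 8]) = (0 4 2 7 1 5 3 6) 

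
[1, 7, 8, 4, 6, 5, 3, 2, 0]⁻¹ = [8, 0, 7, 6, 3, 5, 4, 1, 2]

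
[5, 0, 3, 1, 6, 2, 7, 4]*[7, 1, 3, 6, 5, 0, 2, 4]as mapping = [0→0, 1→7, 2→6, 3→1, 4→2, 5→3, 6→4, 7→5]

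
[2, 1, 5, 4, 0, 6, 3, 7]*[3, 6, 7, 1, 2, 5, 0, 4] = [7, 6, 5, 2, 3, 0, 1, 4]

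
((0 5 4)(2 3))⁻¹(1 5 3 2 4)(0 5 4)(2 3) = (0 1 4 2 3)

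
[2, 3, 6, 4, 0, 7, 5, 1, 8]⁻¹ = [4, 7, 0, 1, 3, 6, 2, 5, 8]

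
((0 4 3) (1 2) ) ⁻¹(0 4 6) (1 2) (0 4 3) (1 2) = (1 2) (3 6 4) 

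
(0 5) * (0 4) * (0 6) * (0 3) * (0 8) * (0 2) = (0 5 4 6 3 8 2) 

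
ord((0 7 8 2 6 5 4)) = 7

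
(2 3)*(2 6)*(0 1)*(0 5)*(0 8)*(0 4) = (0 1 5 8 4)(2 3 6)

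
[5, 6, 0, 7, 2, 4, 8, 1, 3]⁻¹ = [2, 7, 4, 8, 5, 0, 1, 3, 6]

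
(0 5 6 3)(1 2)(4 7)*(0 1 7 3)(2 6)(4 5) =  (0 4 3 1 6)(2 7 5)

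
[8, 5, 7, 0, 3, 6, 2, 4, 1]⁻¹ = [3, 8, 6, 4, 7, 1, 5, 2, 0]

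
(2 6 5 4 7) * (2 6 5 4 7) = (2 5 7 6 4)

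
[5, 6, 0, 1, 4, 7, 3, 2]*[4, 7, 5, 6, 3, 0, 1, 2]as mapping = [0→0, 1→1, 2→4, 3→7, 4→3, 5→2, 6→6, 7→5]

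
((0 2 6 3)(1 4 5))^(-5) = (0 3 6 2)(1 4 5)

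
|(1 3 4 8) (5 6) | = 4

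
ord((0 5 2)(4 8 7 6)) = 12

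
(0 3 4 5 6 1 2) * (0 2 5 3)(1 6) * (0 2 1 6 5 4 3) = (0 2 1 4)(5 6)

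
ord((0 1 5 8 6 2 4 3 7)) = 9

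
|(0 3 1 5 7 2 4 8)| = 8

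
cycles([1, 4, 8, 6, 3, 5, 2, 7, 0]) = (0 1 4 3 6 2 8)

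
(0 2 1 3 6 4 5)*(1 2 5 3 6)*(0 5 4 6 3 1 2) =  (0 4 1 3 2) 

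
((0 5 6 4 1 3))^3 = (0 4)(1 5)(3 6)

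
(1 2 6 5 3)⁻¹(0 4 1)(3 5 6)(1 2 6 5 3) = (0 4 2)(1 3 5)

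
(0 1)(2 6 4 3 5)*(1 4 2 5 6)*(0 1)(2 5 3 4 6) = (0 6 5 3 2)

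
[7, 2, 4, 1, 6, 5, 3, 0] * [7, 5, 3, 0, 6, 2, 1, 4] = [4, 3, 6, 5, 1, 2, 0, 7]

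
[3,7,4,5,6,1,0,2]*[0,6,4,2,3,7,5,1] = [2,1,3,7,5,6,0,4]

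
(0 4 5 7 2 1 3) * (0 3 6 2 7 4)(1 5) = (1 6 2 5 4)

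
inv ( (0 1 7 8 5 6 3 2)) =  (0 2 3 6 5 8 7 1)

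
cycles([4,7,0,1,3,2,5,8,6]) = (0 4 3 1 7 8 6 5 2)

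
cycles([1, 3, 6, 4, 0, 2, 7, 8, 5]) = (0 1 3 4)(2 6 7 8 5)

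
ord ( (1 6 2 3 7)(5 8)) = 10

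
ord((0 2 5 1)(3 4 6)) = 12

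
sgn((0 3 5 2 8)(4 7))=-1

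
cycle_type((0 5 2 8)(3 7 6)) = 3.4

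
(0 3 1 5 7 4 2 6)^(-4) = (0 7)(1 2)(3 4)(5 6)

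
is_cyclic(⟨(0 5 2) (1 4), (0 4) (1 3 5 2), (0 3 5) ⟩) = no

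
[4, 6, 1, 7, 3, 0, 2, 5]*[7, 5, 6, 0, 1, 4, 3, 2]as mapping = [0→1, 1→3, 2→5, 3→2, 4→0, 5→7, 6→6, 7→4]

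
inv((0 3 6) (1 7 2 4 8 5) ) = (0 6 3) (1 5 8 4 2 7) 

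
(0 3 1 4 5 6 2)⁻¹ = (0 2 6 5 4 1 3)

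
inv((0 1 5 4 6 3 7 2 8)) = (0 8 2 7 3 6 4 5 1)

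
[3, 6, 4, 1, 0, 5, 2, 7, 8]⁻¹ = [4, 3, 6, 0, 2, 5, 1, 7, 8]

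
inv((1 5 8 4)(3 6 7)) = (1 4 8 5)(3 7 6)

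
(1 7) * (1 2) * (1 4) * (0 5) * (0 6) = (0 5 6)(1 7 2 4)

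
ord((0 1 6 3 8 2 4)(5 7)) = 14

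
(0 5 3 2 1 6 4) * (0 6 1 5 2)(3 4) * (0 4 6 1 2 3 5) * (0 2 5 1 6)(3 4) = (0 4 6 1 5)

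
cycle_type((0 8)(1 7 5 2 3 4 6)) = 2.7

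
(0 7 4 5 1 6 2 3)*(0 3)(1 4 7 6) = (0 6 2)(4 5)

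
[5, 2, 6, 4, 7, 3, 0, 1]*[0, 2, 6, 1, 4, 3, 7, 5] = [3, 6, 7, 4, 5, 1, 0, 2]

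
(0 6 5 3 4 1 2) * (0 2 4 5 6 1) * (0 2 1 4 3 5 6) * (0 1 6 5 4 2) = (0 2 6 1 3 5 4)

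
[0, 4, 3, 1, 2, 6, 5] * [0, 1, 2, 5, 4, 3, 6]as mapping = [0→0, 1→4, 2→5, 3→1, 4→2, 5→6, 6→3]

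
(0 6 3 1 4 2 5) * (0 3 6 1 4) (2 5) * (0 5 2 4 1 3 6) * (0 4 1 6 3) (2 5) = (1 2) (3 6 4 5) 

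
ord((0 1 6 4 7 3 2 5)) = 8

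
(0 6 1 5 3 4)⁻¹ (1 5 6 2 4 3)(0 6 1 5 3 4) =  (0 4 5 3 1 2)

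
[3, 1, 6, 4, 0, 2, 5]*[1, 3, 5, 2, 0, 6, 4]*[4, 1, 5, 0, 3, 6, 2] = [5, 0, 3, 4, 1, 6, 2]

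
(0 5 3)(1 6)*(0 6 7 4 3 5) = (1 7 4 3 6)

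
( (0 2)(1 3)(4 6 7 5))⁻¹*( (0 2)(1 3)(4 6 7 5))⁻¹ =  (4 7)(5 6)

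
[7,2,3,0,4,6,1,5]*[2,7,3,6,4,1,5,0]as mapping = [0→0,1→3,2→6,3→2,4→4,5→5,6→7,7→1]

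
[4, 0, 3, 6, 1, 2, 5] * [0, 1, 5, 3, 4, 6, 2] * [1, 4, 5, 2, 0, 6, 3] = [0, 1, 2, 5, 4, 6, 3]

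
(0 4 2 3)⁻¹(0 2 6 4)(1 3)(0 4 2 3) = (0 1)(2 4 3 6)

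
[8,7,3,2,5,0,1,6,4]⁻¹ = [5,6,3,2,8,4,7,1,0]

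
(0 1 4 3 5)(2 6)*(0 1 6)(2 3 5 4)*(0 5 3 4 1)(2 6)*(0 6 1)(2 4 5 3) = (0 4 2 3)(5 6)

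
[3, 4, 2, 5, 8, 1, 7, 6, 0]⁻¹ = [8, 5, 2, 0, 1, 3, 7, 6, 4]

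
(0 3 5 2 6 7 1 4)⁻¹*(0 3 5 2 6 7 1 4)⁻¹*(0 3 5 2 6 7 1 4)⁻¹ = (0 7 5 4 6 3 1 2)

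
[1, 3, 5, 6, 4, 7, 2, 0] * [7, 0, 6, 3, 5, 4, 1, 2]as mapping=[0→0, 1→3, 2→4, 3→1, 4→5, 5→2, 6→6, 7→7]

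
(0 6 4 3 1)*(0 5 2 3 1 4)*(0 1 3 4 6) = (1 5 2 4 3 6)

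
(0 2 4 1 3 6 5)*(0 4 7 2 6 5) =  (0 6)(1 3 5 4)(2 7)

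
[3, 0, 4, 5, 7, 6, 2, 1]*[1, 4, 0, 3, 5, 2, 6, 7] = [3, 1, 5, 2, 7, 6, 0, 4]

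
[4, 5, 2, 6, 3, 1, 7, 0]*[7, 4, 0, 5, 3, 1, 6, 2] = [3, 1, 0, 6, 5, 4, 2, 7]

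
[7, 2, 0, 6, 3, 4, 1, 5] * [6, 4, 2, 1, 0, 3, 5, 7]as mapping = [0→7, 1→2, 2→6, 3→5, 4→1, 5→0, 6→4, 7→3]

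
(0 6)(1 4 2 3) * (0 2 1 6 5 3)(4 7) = (0 5 3 6 2)(1 7 4)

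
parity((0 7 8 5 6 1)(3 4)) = even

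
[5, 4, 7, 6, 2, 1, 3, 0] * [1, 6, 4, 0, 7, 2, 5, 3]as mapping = [0→2, 1→7, 2→3, 3→5, 4→4, 5→6, 6→0, 7→1]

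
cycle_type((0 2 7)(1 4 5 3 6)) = 3.5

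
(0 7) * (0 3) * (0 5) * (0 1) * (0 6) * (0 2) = (0 7 3 5 1 6 2) 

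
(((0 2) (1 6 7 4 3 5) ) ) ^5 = (0 2) (1 5 3 4 7 6) 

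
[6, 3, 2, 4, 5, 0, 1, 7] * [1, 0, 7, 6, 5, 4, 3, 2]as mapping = [0→3, 1→6, 2→7, 3→5, 4→4, 5→1, 6→0, 7→2]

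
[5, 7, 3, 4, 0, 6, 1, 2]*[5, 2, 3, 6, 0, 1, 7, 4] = [1, 4, 6, 0, 5, 7, 2, 3]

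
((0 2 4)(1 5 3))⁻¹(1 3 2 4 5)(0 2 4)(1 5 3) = (0 3 5 1 4)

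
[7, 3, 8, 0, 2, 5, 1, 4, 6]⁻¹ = [3, 6, 4, 1, 7, 5, 8, 0, 2]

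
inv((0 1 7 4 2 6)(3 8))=(0 6 2 4 7 1)(3 8)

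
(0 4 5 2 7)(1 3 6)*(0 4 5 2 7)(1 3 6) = (0 5 7 4 2)(1 6 3)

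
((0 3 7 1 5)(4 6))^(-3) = (0 7 5 3 1)(4 6)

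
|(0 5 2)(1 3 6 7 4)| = 15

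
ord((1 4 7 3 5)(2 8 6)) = 15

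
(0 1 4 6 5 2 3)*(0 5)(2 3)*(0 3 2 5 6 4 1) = (2 5)(3 6)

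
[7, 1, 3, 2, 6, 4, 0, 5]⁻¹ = [6, 1, 3, 2, 5, 7, 4, 0]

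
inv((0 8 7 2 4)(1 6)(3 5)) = (0 4 2 7 8)(1 6)(3 5)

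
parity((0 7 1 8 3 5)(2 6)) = even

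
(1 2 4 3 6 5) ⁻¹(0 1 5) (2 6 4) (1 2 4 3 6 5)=(0 2 1) (3 4 5) 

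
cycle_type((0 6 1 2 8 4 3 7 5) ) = 9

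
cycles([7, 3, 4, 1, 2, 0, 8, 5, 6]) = (0 7 5) (1 3) (2 4) (6 8) 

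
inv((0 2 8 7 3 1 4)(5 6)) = (0 4 1 3 7 8 2)(5 6)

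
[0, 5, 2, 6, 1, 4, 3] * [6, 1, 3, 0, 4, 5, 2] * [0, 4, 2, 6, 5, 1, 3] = [3, 1, 6, 2, 4, 5, 0]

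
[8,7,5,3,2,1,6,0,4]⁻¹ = [7,5,4,3,8,2,6,1,0]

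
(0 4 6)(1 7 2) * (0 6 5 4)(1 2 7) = (4 5)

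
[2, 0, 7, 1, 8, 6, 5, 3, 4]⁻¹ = [1, 3, 0, 7, 8, 6, 5, 2, 4]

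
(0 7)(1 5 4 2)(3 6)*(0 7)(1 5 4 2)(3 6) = (1 4)(2 5)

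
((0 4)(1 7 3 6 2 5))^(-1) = (0 4)(1 5 2 6 3 7)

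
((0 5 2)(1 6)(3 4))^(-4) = (0 2 5)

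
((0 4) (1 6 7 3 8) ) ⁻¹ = (0 4) (1 8 3 7 6) 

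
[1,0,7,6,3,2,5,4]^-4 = [0,1,4,5,6,7,2,3]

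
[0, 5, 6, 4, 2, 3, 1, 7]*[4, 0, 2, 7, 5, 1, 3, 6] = [4, 1, 3, 5, 2, 7, 0, 6]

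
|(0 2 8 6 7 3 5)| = 7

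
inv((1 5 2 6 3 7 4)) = (1 4 7 3 6 2 5)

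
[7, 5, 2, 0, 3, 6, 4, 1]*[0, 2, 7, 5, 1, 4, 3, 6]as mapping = [0→6, 1→4, 2→7, 3→0, 4→5, 5→3, 6→1, 7→2]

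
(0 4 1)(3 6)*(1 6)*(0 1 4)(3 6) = (3 4)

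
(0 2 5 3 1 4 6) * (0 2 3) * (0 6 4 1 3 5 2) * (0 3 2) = (0 5 6 3 2)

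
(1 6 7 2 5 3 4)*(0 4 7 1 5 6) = (0 4 5 3 7 2 6 1)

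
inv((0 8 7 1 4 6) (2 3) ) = (0 6 4 1 7 8) (2 3) 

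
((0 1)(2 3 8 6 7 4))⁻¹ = (0 1)(2 4 7 6 8 3)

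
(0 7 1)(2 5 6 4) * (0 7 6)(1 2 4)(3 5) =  (0 6 1 7 2 3 5)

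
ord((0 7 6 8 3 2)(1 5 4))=6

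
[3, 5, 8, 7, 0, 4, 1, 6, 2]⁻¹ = [4, 6, 8, 0, 5, 1, 7, 3, 2]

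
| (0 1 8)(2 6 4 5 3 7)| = 6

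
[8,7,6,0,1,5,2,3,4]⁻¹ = [3,4,6,7,8,5,2,1,0]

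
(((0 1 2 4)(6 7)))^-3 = (0 1 2 4)(6 7)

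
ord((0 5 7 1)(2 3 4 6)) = 4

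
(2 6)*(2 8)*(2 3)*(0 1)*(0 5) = (0 1 5)(2 6 8 3)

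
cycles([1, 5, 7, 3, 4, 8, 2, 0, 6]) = (0 1 5 8 6 2 7)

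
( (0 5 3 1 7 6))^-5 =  (0 5 3 1 7 6)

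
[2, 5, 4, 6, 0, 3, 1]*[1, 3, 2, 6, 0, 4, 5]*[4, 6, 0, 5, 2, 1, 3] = [0, 2, 4, 1, 6, 3, 5] 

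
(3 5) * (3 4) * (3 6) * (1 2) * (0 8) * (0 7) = (0 8 7)(1 2)(3 5 4 6)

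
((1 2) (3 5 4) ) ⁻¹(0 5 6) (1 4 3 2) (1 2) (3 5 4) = (0 4 6) (1 2 3 5) 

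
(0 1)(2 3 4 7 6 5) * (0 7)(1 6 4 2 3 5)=(0 6 1 7 4)(2 5 3)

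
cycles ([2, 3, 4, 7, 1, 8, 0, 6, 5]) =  (0 2 4 1 3 7 6)(5 8)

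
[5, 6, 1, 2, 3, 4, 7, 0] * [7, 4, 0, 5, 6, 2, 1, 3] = [2, 1, 4, 0, 5, 6, 3, 7]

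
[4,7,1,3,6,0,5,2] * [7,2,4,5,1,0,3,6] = [1,6,2,5,3,7,0,4]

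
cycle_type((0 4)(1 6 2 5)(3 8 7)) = 2.3.4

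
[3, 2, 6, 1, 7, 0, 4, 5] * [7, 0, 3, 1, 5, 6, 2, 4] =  [1, 3, 2, 0, 4, 7, 5, 6]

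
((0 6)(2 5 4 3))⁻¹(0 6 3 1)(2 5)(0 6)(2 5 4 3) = (0 2 1 6)(4 5)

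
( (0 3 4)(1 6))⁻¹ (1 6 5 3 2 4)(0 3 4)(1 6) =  (0 6 1 5 4 2)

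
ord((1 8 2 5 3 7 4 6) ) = 8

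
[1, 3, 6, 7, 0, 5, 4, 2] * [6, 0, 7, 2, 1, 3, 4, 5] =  [0, 2, 4, 5, 6, 3, 1, 7]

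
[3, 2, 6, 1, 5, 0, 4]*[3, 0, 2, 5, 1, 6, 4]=[5, 2, 4, 0, 6, 3, 1]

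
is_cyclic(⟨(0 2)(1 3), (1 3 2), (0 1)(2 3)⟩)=no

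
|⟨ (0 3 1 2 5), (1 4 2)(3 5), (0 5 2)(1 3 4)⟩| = 720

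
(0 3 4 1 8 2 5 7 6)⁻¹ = (0 6 7 5 2 8 1 4 3)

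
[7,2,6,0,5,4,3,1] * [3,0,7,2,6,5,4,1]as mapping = [0→1,1→7,2→4,3→3,4→5,5→6,6→2,7→0]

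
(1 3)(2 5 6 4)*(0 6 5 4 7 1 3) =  (0 6 7 1)(2 4)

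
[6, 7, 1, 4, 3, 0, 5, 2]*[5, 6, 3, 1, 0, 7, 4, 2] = [4, 2, 6, 0, 1, 5, 7, 3]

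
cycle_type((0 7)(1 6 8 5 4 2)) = 2.6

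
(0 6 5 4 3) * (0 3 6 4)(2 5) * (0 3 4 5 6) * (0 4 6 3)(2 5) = (0 2 3 6 5)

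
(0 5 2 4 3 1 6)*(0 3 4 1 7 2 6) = (0 5 6 3 7 2 1)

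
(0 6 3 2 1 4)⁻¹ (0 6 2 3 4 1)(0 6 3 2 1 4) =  (0 4 6 3 1 2)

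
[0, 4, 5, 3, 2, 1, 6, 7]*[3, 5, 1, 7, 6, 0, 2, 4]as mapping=[0→3, 1→6, 2→0, 3→7, 4→1, 5→5, 6→2, 7→4]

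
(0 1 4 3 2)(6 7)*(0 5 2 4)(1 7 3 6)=(0 7 1)(2 5)(3 4 6)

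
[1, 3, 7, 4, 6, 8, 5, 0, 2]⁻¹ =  [7, 0, 8, 1, 3, 6, 4, 2, 5]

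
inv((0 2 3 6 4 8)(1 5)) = (0 8 4 6 3 2)(1 5)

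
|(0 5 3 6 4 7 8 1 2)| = 9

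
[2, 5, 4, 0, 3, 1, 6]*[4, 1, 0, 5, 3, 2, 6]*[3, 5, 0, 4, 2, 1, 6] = [3, 0, 4, 2, 1, 5, 6]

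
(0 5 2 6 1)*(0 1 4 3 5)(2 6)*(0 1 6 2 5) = (0 1 6 4 3)(2 5)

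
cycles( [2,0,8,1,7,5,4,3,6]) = (0 2 8 6 4 7 3 1)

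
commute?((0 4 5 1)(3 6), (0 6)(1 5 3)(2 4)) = no:(0 4 5 1)(3 6) * (0 6)(1 5 3)(2 4) = (0 2 4 3)(1 6), (0 6)(1 5 3)(2 4) * (0 4 5 1)(3 6) = (0 3)(2 5 6 4)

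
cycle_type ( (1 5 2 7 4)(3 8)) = 2.5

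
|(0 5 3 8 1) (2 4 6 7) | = 20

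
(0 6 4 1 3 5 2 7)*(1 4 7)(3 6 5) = (0 5 2 1 6 7)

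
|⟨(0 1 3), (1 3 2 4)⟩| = 120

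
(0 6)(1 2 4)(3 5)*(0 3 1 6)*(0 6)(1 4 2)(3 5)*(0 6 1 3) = (0 1 3)(4 6 5)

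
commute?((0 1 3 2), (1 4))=no:(0 1 3 2)*(1 4)=(0 4 1 3 2), (1 4)*(0 1 3 2)=(0 1 4 3 2)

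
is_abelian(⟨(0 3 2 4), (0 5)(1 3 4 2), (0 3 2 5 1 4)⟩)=no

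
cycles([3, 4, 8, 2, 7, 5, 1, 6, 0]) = (0 3 2 8)(1 4 7 6)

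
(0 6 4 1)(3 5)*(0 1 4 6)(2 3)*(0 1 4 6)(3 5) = (0 1 4 6)(2 5)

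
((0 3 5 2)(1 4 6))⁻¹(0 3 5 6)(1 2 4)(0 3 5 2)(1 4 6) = (0 6 4)(1 3 5 2)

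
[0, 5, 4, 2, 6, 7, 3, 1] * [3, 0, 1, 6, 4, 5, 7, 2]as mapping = [0→3, 1→5, 2→4, 3→1, 4→7, 5→2, 6→6, 7→0]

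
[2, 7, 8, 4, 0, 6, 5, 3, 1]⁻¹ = [4, 8, 0, 7, 3, 6, 5, 1, 2]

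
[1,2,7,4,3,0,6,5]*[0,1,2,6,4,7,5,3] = [1,2,3,4,6,0,5,7]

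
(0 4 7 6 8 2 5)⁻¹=(0 5 2 8 6 7 4)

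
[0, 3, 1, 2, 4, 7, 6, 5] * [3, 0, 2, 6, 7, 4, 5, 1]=[3, 6, 0, 2, 7, 1, 5, 4] 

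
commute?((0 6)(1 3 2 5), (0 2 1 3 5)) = no:(0 6)(1 3 2 5) * (0 2 1 3 5) = (0 6 2)(1 5 3), (0 2 1 3 5) * (0 6)(1 3 2 5) = (0 5 6)(1 2 3)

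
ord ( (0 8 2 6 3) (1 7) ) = 10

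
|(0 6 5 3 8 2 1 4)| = 8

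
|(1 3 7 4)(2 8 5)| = 12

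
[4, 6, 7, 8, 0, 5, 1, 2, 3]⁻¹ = [4, 6, 7, 8, 0, 5, 1, 2, 3]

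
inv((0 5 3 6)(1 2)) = (0 6 3 5)(1 2)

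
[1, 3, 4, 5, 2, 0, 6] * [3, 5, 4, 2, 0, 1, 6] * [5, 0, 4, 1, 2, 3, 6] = [3, 4, 5, 0, 2, 1, 6]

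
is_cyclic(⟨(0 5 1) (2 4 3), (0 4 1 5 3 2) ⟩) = no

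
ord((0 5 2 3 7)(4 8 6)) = 15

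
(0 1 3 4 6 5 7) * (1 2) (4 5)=(0 2 1 3 5 7) (4 6) 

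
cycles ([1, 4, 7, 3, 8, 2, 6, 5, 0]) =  (0 1 4 8)(2 7 5)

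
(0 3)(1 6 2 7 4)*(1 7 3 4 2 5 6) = (0 4 7 2 3)(5 6)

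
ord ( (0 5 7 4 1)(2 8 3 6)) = 20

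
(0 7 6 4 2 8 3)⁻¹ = (0 3 8 2 4 6 7)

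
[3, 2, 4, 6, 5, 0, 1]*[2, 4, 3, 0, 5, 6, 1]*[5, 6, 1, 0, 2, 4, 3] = [5, 0, 4, 6, 3, 1, 2]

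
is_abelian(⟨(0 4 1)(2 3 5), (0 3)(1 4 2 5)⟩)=no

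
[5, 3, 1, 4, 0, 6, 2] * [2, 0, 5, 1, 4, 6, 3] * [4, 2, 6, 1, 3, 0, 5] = [5, 2, 4, 3, 6, 1, 0]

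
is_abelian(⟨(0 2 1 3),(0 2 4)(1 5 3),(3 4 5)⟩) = no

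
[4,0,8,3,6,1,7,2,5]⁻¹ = [1,5,7,3,0,8,4,6,2]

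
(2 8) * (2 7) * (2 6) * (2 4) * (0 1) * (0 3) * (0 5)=(0 1 3 5)(2 8 7 6 4)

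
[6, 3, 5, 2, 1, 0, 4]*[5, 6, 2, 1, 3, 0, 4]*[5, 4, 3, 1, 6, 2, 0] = [6, 4, 5, 3, 0, 2, 1]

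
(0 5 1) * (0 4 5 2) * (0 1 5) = (0 2 1 4)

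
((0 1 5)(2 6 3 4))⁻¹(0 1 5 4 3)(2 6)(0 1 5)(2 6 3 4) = (0 2 4 1 5)(3 6)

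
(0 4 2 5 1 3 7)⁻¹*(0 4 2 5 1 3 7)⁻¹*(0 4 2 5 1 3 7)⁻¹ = (0 1 4 3 2 7 5)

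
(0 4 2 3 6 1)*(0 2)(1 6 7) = (0 4)(1 2 3 7)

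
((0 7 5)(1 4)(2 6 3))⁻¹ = (0 5 7)(1 4)(2 3 6)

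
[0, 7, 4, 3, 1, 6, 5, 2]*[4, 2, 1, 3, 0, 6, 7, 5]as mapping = [0→4, 1→5, 2→0, 3→3, 4→2, 5→7, 6→6, 7→1]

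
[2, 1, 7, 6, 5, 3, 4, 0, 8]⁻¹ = [7, 1, 0, 5, 6, 4, 3, 2, 8]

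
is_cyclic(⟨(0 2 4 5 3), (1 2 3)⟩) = no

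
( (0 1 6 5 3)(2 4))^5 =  (2 4)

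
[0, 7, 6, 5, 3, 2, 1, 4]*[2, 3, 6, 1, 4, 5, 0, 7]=[2, 7, 0, 5, 1, 6, 3, 4]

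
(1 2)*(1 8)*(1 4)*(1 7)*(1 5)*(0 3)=(0 3)(1 2 8 4 7 5)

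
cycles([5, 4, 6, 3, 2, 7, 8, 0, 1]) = (0 5 7)(1 4 2 6 8)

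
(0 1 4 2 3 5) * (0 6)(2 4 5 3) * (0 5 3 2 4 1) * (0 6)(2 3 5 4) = (0 6 4 1 5)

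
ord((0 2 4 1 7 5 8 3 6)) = 9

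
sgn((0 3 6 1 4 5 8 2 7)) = 1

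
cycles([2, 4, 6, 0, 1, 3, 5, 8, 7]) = (0 2 6 5 3) (1 4) (7 8) 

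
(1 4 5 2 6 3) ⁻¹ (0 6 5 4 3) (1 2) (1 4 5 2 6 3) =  (0 3 2 5 1) (4 6) 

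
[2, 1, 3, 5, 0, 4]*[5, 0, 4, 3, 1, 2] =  [4, 0, 3, 2, 5, 1]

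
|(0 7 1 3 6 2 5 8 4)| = 9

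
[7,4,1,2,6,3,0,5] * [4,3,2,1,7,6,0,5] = [5,7,3,2,0,1,4,6]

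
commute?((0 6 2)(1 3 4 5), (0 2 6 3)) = no:(0 6 2)(1 3 4 5) * (0 2 6 3) = (0 3 4 5 1), (0 2 6 3) * (0 6 2)(1 3 4 5) = (1 3 6 4 5)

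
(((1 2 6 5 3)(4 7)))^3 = (1 5 2 3 6)(4 7)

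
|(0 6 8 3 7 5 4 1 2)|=9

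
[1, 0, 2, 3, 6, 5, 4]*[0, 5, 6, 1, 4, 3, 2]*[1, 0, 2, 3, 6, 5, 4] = [5, 1, 4, 0, 2, 3, 6]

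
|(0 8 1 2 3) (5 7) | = 10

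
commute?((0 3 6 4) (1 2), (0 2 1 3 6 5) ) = no:(0 3 6 4) (1 2)*(0 2 1 3 6 5) = (0 6 4 2 3 5), (0 2 1 3 6 5)*(0 3 6 4) (1 2) = (0 1 6 5 3 4) 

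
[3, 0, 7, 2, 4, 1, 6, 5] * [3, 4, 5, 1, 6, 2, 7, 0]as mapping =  [0→1, 1→3, 2→0, 3→5, 4→6, 5→4, 6→7, 7→2]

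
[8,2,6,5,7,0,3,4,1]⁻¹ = [5,8,1,6,7,3,2,4,0]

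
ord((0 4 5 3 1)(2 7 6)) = 15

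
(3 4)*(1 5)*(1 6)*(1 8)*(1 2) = (1 5 6 8 2)(3 4)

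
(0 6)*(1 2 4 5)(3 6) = (0 3 6)(1 2 4 5)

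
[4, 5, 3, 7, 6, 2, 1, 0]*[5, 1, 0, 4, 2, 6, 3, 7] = [2, 6, 4, 7, 3, 0, 1, 5]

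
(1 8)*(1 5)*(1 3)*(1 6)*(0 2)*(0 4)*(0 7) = (0 2 4 7)(1 8 5 3 6)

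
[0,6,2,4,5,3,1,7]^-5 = [0,6,2,4,5,3,1,7]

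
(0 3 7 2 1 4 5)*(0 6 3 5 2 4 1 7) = (0 5 6 3) (2 7 4) 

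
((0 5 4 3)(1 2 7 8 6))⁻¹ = (0 3 4 5)(1 6 8 7 2)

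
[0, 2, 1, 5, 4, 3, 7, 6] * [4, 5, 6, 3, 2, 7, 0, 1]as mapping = [0→4, 1→6, 2→5, 3→7, 4→2, 5→3, 6→1, 7→0]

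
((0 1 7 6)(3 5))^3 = (0 6 7 1)(3 5)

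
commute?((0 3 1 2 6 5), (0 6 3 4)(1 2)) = no:(0 3 1 2 6 5) * (0 6 3 4)(1 2) = (0 4)(2 3)(5 6), (0 6 3 4)(1 2) * (0 3 1 2 6 5) = (0 5)(1 6)(3 4)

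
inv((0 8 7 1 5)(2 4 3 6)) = (0 5 1 7 8)(2 6 3 4)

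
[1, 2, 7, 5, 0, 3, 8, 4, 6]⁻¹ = [4, 0, 1, 5, 7, 3, 8, 2, 6]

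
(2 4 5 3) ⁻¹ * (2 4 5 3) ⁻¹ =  (2 5) (3 4) 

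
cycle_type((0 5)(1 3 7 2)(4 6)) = 2^2.4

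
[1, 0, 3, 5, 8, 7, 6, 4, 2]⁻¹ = [1, 0, 8, 2, 7, 3, 6, 5, 4]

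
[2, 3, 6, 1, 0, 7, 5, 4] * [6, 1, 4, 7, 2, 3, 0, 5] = [4, 7, 0, 1, 6, 5, 3, 2]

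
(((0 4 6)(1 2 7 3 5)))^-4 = (0 6 4)(1 2 7 3 5)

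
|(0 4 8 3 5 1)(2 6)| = 6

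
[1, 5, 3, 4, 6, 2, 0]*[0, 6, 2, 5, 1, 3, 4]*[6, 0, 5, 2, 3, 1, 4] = [4, 2, 1, 0, 3, 5, 6]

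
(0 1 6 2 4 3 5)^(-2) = (0 3 2 1 5 4 6)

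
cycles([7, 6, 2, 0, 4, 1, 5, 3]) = (0 7 3)(1 6 5)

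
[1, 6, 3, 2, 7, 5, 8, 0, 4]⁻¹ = [7, 0, 3, 2, 8, 5, 1, 4, 6]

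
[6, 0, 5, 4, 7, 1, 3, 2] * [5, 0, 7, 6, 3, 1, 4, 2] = [4, 5, 1, 3, 2, 0, 6, 7]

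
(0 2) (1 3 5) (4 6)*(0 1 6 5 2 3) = (0 3 2 1) (4 5 6) 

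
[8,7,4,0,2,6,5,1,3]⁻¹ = [3,7,4,8,2,6,5,1,0]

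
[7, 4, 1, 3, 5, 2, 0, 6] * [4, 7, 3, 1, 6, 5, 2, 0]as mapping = [0→0, 1→6, 2→7, 3→1, 4→5, 5→3, 6→4, 7→2]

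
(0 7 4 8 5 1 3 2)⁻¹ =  (0 2 3 1 5 8 4 7)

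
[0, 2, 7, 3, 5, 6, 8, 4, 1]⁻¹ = [0, 8, 1, 3, 7, 4, 5, 2, 6]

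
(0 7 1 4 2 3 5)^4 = (0 2 7 3 1 5 4)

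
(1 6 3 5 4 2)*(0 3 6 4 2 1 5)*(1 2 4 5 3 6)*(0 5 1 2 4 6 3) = (0 3 5 6 2)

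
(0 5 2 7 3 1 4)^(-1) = (0 4 1 3 7 2 5)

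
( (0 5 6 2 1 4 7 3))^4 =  (0 1)(2 3)(4 5)(6 7)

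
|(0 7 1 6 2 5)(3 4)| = 6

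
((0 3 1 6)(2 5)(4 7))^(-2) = (0 1)(3 6)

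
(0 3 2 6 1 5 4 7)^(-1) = (0 7 4 5 1 6 2 3)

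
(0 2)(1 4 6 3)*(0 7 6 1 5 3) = (0 2 7 6)(1 4)(3 5)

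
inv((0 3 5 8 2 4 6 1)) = (0 1 6 4 2 8 5 3)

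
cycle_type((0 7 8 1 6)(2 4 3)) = 3.5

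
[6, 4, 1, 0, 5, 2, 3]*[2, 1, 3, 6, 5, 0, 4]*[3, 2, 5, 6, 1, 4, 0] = [1, 4, 2, 5, 3, 6, 0] 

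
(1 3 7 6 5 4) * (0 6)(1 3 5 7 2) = (0 6 7)(1 5 4 3 2)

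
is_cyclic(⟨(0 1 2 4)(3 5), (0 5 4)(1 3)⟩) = no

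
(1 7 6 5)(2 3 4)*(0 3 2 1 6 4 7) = (0 3 7 4 1)(5 6)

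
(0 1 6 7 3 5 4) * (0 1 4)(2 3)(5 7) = (0 4 1 6 5)(2 3 7)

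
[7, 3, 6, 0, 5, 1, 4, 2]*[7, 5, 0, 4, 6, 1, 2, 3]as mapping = [0→3, 1→4, 2→2, 3→7, 4→1, 5→5, 6→6, 7→0]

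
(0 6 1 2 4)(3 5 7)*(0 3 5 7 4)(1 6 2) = (0 2)(3 7 5 4)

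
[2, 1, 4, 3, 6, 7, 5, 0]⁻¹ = [7, 1, 0, 3, 2, 6, 4, 5]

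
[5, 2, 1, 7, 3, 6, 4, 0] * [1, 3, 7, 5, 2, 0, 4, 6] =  [0, 7, 3, 6, 5, 4, 2, 1]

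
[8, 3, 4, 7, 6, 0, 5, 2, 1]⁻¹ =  [5, 8, 7, 1, 2, 6, 4, 3, 0]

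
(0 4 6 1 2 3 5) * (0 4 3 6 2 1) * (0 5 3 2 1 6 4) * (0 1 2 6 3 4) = (0 6 5 1 3 4 2)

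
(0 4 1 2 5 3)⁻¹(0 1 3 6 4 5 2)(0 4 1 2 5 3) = (0 6 1 3 5 4 2)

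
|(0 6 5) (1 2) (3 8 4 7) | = 12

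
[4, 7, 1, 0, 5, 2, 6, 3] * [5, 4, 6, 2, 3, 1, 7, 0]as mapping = [0→3, 1→0, 2→4, 3→5, 4→1, 5→6, 6→7, 7→2]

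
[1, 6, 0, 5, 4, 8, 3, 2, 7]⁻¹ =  [2, 0, 7, 6, 4, 3, 1, 8, 5]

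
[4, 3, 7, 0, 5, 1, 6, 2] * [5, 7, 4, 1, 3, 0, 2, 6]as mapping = [0→3, 1→1, 2→6, 3→5, 4→0, 5→7, 6→2, 7→4]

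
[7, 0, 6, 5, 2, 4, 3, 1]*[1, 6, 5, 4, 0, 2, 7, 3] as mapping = [0→3, 1→1, 2→7, 3→2, 4→5, 5→0, 6→4, 7→6] 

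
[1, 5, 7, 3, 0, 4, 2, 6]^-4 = [0, 1, 6, 3, 4, 5, 7, 2]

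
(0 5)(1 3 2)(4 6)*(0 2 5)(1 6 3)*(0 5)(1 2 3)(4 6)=(0 5 3)(1 2 4)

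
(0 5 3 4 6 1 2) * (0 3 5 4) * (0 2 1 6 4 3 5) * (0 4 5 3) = (2 3)(4 5)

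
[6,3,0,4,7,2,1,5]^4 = [4,5,3,2,0,1,7,6]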